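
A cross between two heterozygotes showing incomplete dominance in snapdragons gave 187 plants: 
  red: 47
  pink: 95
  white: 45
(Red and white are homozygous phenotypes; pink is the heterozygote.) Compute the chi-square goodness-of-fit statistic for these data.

With incomplete dominance, a heterozygote × heterozygote cross gives a 1:2:1 phenotypic ratio.
Expected counts for N = 187 under a 1:2:1 ratio (total parts = 4):
  red: 187 × 1/4 = 46.75
  pink: 187 × 2/4 = 93.5
  white: 187 × 1/4 = 46.75
χ² = Σ (O − E)² / E
  red: (47 − 46.75)² / 46.75 = 0.0013
  pink: (95 − 93.5)² / 93.5 = 0.0241
  white: (45 − 46.75)² / 46.75 = 0.0655
χ² = 0.0013 + 0.0241 + 0.0655 = 0.0909 ≈ 0.091

0.091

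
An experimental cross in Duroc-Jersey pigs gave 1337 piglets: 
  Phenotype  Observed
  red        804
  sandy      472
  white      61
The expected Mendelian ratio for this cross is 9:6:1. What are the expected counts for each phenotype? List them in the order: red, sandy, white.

Total ratio parts = 16. Expected numbers out of 1337:
  red: 1337 × 9/16 = 752.0625
  sandy: 1337 × 6/16 = 501.375
  white: 1337 × 1/16 = 83.5625

752.0625, 501.375, 83.5625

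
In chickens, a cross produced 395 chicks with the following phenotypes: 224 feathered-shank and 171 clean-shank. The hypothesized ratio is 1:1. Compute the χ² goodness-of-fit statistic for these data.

7.111

Under the 1:1 hypothesis (Σ ratio = 2, N = 395):
  feathered-shank: 395 × 1/2 = 197.5
  clean-shank: 395 × 1/2 = 197.5
χ² = Σ (O − E)² / E
  feathered-shank: (224 − 197.5)² / 197.5 = 3.5557
  clean-shank: (171 − 197.5)² / 197.5 = 3.5557
χ² = 3.5557 + 3.5557 = 7.1114 ≈ 7.111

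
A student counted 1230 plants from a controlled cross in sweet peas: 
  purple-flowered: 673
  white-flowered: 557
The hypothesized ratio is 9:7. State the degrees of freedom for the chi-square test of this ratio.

1

A goodness-of-fit test with 2 phenotype classes has df = 2 − 1 = 1.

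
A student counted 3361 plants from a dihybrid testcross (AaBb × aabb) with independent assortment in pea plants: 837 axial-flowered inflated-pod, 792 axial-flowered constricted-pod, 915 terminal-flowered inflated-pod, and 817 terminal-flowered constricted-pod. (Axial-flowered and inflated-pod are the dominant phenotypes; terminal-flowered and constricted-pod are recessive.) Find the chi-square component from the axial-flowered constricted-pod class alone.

2.771

A dihybrid testcross with independent assortment gives a 1:1:1:1 ratio.
Expected counts for N = 3361 under a 1:1:1:1 ratio (total parts = 4):
  axial-flowered inflated-pod: 3361 × 1/4 = 840.25
  axial-flowered constricted-pod: 3361 × 1/4 = 840.25
  terminal-flowered inflated-pod: 3361 × 1/4 = 840.25
  terminal-flowered constricted-pod: 3361 × 1/4 = 840.25
Contribution of axial-flowered constricted-pod: (792 − 840.25)² / 840.25 = 2.7707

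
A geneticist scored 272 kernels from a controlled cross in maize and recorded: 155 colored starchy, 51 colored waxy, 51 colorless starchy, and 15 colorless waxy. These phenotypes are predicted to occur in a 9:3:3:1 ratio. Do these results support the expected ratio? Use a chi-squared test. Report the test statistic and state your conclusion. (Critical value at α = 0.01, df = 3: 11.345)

0.261; consistent

Under the 9:3:3:1 hypothesis (Σ ratio = 16, N = 272):
  colored starchy: 272 × 9/16 = 153
  colored waxy: 272 × 3/16 = 51
  colorless starchy: 272 × 3/16 = 51
  colorless waxy: 272 × 1/16 = 17
χ² = Σ (O − E)² / E
  colored starchy: (155 − 153)² / 153 = 0.0261
  colored waxy: (51 − 51)² / 51 = 0.0000
  colorless starchy: (51 − 51)² / 51 = 0.0000
  colorless waxy: (15 − 17)² / 17 = 0.2353
χ² = 0.0261 + 0.0000 + 0.0000 + 0.2353 = 0.2614 ≈ 0.261
Degrees of freedom = 4 − 1 = 3; critical value at α = 0.01 is 11.345.
Since 0.261 < 11.345, we fail to reject the null hypothesis — the data are consistent with the 9:3:3:1 ratio.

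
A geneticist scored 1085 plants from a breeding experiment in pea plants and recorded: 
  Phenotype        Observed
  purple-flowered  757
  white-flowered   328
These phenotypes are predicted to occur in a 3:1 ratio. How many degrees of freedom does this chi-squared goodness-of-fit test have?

A goodness-of-fit test with 2 phenotype classes has df = 2 − 1 = 1.

1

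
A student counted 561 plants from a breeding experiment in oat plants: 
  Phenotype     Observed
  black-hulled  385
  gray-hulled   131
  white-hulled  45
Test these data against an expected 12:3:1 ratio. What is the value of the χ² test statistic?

12.188

Expected counts for N = 561 under a 12:3:1 ratio (total parts = 16):
  black-hulled: 561 × 12/16 = 420.75
  gray-hulled: 561 × 3/16 = 105.1875
  white-hulled: 561 × 1/16 = 35.0625
χ² = Σ (O − E)² / E
  black-hulled: (385 − 420.75)² / 420.75 = 3.0376
  gray-hulled: (131 − 105.1875)² / 105.1875 = 6.3343
  white-hulled: (45 − 35.0625)² / 35.0625 = 2.8165
χ² = 3.0376 + 6.3343 + 2.8165 = 12.1884 ≈ 12.188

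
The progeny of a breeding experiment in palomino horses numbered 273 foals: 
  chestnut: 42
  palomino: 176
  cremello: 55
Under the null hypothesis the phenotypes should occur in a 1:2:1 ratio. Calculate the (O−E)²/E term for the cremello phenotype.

Expected counts for N = 273 under a 1:2:1 ratio (total parts = 4):
  chestnut: 273 × 1/4 = 68.25
  palomino: 273 × 2/4 = 136.5
  cremello: 273 × 1/4 = 68.25
Contribution of cremello: (55 − 68.25)² / 68.25 = 2.5723

2.572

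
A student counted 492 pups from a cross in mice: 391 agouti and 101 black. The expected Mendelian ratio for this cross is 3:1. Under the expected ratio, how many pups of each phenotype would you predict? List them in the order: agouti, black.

Under the 3:1 hypothesis (Σ ratio = 4, N = 492):
  agouti: 492 × 3/4 = 369
  black: 492 × 1/4 = 123

369, 123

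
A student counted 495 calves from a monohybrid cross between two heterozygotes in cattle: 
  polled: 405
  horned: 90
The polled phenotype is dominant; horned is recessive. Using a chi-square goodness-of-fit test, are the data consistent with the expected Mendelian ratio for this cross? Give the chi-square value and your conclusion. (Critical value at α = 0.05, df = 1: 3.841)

12.273; not consistent

For a monohybrid cross between heterozygotes with complete dominance, the expected phenotypic ratio is 3:1.
The 3:1 ratio has 4 parts, so with N = 495 the expected counts are:
  polled: 495 × 3/4 = 371.25
  horned: 495 × 1/4 = 123.75
χ² = Σ (O − E)² / E
  polled: (405 − 371.25)² / 371.25 = 3.0682
  horned: (90 − 123.75)² / 123.75 = 9.2045
χ² = 3.0682 + 9.2045 = 12.2727 ≈ 12.273
Degrees of freedom = 2 − 1 = 1; critical value at α = 0.05 is 3.841.
Since 12.273 > 3.841, we reject the null hypothesis — the data do not fit the 3:1 ratio.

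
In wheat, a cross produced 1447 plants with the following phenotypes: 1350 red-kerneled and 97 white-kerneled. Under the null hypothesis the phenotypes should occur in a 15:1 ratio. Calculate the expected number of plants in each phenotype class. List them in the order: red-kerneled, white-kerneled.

1356.5625, 90.4375

The 15:1 ratio has 16 parts, so with N = 1447 the expected counts are:
  red-kerneled: 1447 × 15/16 = 1356.5625
  white-kerneled: 1447 × 1/16 = 90.4375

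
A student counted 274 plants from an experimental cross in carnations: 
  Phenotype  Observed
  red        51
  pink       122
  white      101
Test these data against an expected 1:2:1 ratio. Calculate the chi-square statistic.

21.533

Under the 1:2:1 hypothesis (Σ ratio = 4, N = 274):
  red: 274 × 1/4 = 68.5
  pink: 274 × 2/4 = 137
  white: 274 × 1/4 = 68.5
χ² = Σ (O − E)² / E
  red: (51 − 68.5)² / 68.5 = 4.4708
  pink: (122 − 137)² / 137 = 1.6423
  white: (101 − 68.5)² / 68.5 = 15.4197
χ² = 4.4708 + 1.6423 + 15.4197 = 21.5328 ≈ 21.533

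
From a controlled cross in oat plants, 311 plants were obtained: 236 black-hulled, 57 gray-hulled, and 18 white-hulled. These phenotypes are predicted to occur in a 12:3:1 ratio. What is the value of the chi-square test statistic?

0.168

Under the 12:3:1 hypothesis (Σ ratio = 16, N = 311):
  black-hulled: 311 × 12/16 = 233.25
  gray-hulled: 311 × 3/16 = 58.3125
  white-hulled: 311 × 1/16 = 19.4375
χ² = Σ (O − E)² / E
  black-hulled: (236 − 233.25)² / 233.25 = 0.0324
  gray-hulled: (57 − 58.3125)² / 58.3125 = 0.0295
  white-hulled: (18 − 19.4375)² / 19.4375 = 0.1063
χ² = 0.0324 + 0.0295 + 0.1063 = 0.1682 ≈ 0.168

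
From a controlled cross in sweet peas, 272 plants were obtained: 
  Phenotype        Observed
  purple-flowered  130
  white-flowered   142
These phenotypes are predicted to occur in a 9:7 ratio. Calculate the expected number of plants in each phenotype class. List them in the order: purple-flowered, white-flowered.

Total ratio parts = 16. Expected numbers out of 272:
  purple-flowered: 272 × 9/16 = 153
  white-flowered: 272 × 7/16 = 119

153, 119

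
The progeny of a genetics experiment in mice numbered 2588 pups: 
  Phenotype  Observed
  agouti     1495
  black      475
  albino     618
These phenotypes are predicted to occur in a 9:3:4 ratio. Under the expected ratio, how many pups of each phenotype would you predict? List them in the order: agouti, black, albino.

The 9:3:4 ratio has 16 parts, so with N = 2588 the expected counts are:
  agouti: 2588 × 9/16 = 1455.75
  black: 2588 × 3/16 = 485.25
  albino: 2588 × 4/16 = 647

1455.75, 485.25, 647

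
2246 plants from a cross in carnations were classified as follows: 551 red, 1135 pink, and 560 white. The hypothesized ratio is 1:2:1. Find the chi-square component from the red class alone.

Total ratio parts = 4. Expected numbers out of 2246:
  red: 2246 × 1/4 = 561.5
  pink: 2246 × 2/4 = 1123
  white: 2246 × 1/4 = 561.5
Contribution of red: (551 − 561.5)² / 561.5 = 0.1963

0.196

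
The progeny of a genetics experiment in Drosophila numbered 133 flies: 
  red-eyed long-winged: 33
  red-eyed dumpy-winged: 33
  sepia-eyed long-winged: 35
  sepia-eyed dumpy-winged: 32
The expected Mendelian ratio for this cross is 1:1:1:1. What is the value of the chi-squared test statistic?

Expected counts for N = 133 under a 1:1:1:1 ratio (total parts = 4):
  red-eyed long-winged: 133 × 1/4 = 33.25
  red-eyed dumpy-winged: 133 × 1/4 = 33.25
  sepia-eyed long-winged: 133 × 1/4 = 33.25
  sepia-eyed dumpy-winged: 133 × 1/4 = 33.25
χ² = Σ (O − E)² / E
  red-eyed long-winged: (33 − 33.25)² / 33.25 = 0.0019
  red-eyed dumpy-winged: (33 − 33.25)² / 33.25 = 0.0019
  sepia-eyed long-winged: (35 − 33.25)² / 33.25 = 0.0921
  sepia-eyed dumpy-winged: (32 − 33.25)² / 33.25 = 0.0470
χ² = 0.0019 + 0.0019 + 0.0921 + 0.0470 = 0.1429 ≈ 0.143

0.143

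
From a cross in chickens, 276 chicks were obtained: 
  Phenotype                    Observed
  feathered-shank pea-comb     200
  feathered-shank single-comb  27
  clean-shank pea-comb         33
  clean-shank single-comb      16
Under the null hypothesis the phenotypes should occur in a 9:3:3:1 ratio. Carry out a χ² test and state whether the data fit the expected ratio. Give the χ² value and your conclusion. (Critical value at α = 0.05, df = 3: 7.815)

31.620; not consistent

The 9:3:3:1 ratio has 16 parts, so with N = 276 the expected counts are:
  feathered-shank pea-comb: 276 × 9/16 = 155.25
  feathered-shank single-comb: 276 × 3/16 = 51.75
  clean-shank pea-comb: 276 × 3/16 = 51.75
  clean-shank single-comb: 276 × 1/16 = 17.25
χ² = Σ (O − E)² / E
  feathered-shank pea-comb: (200 − 155.25)² / 155.25 = 12.8990
  feathered-shank single-comb: (27 − 51.75)² / 51.75 = 11.8370
  clean-shank pea-comb: (33 − 51.75)² / 51.75 = 6.7935
  clean-shank single-comb: (16 − 17.25)² / 17.25 = 0.0906
χ² = 12.8990 + 11.8370 + 6.7935 + 0.0906 = 31.6201 ≈ 31.620
Degrees of freedom = 4 − 1 = 3; critical value at α = 0.05 is 7.815.
Since 31.620 > 7.815, we reject the null hypothesis — the data do not fit the 9:3:3:1 ratio.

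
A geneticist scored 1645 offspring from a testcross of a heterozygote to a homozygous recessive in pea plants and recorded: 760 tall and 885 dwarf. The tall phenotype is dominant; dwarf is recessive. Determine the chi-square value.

9.498

A testcross of a heterozygote (Aa × aa) gives a 1:1 phenotypic ratio.
Expected counts for N = 1645 under a 1:1 ratio (total parts = 2):
  tall: 1645 × 1/2 = 822.5
  dwarf: 1645 × 1/2 = 822.5
χ² = Σ (O − E)² / E
  tall: (760 − 822.5)² / 822.5 = 4.7492
  dwarf: (885 − 822.5)² / 822.5 = 4.7492
χ² = 4.7492 + 4.7492 = 9.4984 ≈ 9.498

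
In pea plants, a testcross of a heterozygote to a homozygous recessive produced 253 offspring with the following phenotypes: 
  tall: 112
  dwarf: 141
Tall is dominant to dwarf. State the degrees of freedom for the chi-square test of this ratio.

A testcross of a heterozygote (Aa × aa) gives a 1:1 phenotypic ratio.
A goodness-of-fit test with 2 phenotype classes has df = 2 − 1 = 1.

1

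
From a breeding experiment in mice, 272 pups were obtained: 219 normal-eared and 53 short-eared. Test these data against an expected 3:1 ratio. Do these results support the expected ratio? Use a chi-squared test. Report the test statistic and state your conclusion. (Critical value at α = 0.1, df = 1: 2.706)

Expected counts for N = 272 under a 3:1 ratio (total parts = 4):
  normal-eared: 272 × 3/4 = 204
  short-eared: 272 × 1/4 = 68
χ² = Σ (O − E)² / E
  normal-eared: (219 − 204)² / 204 = 1.1029
  short-eared: (53 − 68)² / 68 = 3.3088
χ² = 1.1029 + 3.3088 = 4.4117 ≈ 4.412
Degrees of freedom = 2 − 1 = 1; critical value at α = 0.1 is 2.706.
Since 4.412 > 2.706, we reject the null hypothesis — the data do not fit the 3:1 ratio.

4.412; not consistent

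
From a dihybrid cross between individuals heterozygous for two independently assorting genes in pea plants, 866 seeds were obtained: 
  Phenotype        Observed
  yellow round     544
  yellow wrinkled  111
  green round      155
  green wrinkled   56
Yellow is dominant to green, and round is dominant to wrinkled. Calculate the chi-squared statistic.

23.295

A dihybrid F₂ with independent assortment and complete dominance at both loci gives a 9:3:3:1 phenotypic ratio.
Expected counts for N = 866 under a 9:3:3:1 ratio (total parts = 16):
  yellow round: 866 × 9/16 = 487.125
  yellow wrinkled: 866 × 3/16 = 162.375
  green round: 866 × 3/16 = 162.375
  green wrinkled: 866 × 1/16 = 54.125
χ² = Σ (O − E)² / E
  yellow round: (544 − 487.125)² / 487.125 = 6.6405
  yellow wrinkled: (111 − 162.375)² / 162.375 = 16.2549
  green round: (155 − 162.375)² / 162.375 = 0.3350
  green wrinkled: (56 − 54.125)² / 54.125 = 0.0650
χ² = 6.6405 + 16.2549 + 0.3350 + 0.0650 = 23.2954 ≈ 23.295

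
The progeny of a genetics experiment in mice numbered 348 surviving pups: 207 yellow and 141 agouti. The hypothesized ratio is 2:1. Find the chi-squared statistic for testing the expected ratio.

8.082

Total ratio parts = 3. Expected numbers out of 348:
  yellow: 348 × 2/3 = 232
  agouti: 348 × 1/3 = 116
χ² = Σ (O − E)² / E
  yellow: (207 − 232)² / 232 = 2.6940
  agouti: (141 − 116)² / 116 = 5.3879
χ² = 2.6940 + 5.3879 = 8.0819 ≈ 8.082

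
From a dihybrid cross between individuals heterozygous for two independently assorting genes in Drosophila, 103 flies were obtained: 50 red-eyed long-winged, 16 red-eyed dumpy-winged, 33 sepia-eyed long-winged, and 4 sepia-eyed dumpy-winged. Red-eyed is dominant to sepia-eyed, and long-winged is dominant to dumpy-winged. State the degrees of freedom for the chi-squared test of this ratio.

3

A dihybrid F₂ with independent assortment and complete dominance at both loci gives a 9:3:3:1 phenotypic ratio.
A goodness-of-fit test with 4 phenotype classes has df = 4 − 1 = 3.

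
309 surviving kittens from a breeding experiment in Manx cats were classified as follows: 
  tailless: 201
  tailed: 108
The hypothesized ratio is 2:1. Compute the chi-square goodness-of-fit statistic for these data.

Total ratio parts = 3. Expected numbers out of 309:
  tailless: 309 × 2/3 = 206
  tailed: 309 × 1/3 = 103
χ² = Σ (O − E)² / E
  tailless: (201 − 206)² / 206 = 0.1214
  tailed: (108 − 103)² / 103 = 0.2427
χ² = 0.1214 + 0.2427 = 0.3641 ≈ 0.364

0.364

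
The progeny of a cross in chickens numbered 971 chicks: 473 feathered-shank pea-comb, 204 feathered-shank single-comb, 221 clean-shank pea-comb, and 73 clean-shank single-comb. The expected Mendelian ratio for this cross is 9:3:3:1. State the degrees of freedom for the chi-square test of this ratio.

A goodness-of-fit test with 4 phenotype classes has df = 4 − 1 = 3.

3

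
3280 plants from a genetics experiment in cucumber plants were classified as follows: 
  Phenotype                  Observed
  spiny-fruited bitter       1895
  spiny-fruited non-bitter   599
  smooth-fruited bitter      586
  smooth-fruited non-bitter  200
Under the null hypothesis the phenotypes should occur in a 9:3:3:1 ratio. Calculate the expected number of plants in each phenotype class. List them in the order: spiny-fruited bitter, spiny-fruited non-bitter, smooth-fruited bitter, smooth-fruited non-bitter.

Total ratio parts = 16. Expected numbers out of 3280:
  spiny-fruited bitter: 3280 × 9/16 = 1845
  spiny-fruited non-bitter: 3280 × 3/16 = 615
  smooth-fruited bitter: 3280 × 3/16 = 615
  smooth-fruited non-bitter: 3280 × 1/16 = 205

1845, 615, 615, 205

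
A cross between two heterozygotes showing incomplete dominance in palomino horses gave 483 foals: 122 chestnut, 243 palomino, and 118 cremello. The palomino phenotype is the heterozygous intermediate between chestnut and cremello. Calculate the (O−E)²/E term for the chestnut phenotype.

0.013

With incomplete dominance, a heterozygote × heterozygote cross gives a 1:2:1 phenotypic ratio.
Expected counts for N = 483 under a 1:2:1 ratio (total parts = 4):
  chestnut: 483 × 1/4 = 120.75
  palomino: 483 × 2/4 = 241.5
  cremello: 483 × 1/4 = 120.75
Contribution of chestnut: (122 − 120.75)² / 120.75 = 0.0129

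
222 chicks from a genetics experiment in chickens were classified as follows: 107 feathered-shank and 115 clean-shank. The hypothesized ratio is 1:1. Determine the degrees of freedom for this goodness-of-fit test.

A goodness-of-fit test with 2 phenotype classes has df = 2 − 1 = 1.

1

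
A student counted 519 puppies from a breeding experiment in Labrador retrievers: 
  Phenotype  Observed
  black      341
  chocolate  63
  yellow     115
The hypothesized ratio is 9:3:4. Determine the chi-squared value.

22.021

Total ratio parts = 16. Expected numbers out of 519:
  black: 519 × 9/16 = 291.9375
  chocolate: 519 × 3/16 = 97.3125
  yellow: 519 × 4/16 = 129.75
χ² = Σ (O − E)² / E
  black: (341 − 291.9375)² / 291.9375 = 8.2454
  chocolate: (63 − 97.3125)² / 97.3125 = 12.0986
  yellow: (115 − 129.75)² / 129.75 = 1.6768
χ² = 8.2454 + 12.0986 + 1.6768 = 22.0208 ≈ 22.021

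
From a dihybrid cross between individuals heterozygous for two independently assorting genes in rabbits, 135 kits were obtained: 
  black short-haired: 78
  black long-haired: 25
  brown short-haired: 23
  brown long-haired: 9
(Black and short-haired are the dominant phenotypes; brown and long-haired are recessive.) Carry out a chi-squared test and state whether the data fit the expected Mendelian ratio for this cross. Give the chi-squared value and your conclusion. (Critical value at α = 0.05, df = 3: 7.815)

A dihybrid F₂ with independent assortment and complete dominance at both loci gives a 9:3:3:1 phenotypic ratio.
Under the 9:3:3:1 hypothesis (Σ ratio = 16, N = 135):
  black short-haired: 135 × 9/16 = 75.9375
  black long-haired: 135 × 3/16 = 25.3125
  brown short-haired: 135 × 3/16 = 25.3125
  brown long-haired: 135 × 1/16 = 8.4375
χ² = Σ (O − E)² / E
  black short-haired: (78 − 75.9375)² / 75.9375 = 0.0560
  black long-haired: (25 − 25.3125)² / 25.3125 = 0.0039
  brown short-haired: (23 − 25.3125)² / 25.3125 = 0.2113
  brown long-haired: (9 − 8.4375)² / 8.4375 = 0.0375
χ² = 0.0560 + 0.0039 + 0.2113 + 0.0375 = 0.3087 ≈ 0.309
Degrees of freedom = 4 − 1 = 3; critical value at α = 0.05 is 7.815.
Since 0.309 < 7.815, we fail to reject the null hypothesis — the data are consistent with the 9:3:3:1 ratio.

0.309; consistent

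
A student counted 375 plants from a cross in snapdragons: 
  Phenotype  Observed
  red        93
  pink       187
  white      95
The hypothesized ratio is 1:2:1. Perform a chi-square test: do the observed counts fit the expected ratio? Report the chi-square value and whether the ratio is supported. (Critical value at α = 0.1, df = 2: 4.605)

0.024; consistent

Under the 1:2:1 hypothesis (Σ ratio = 4, N = 375):
  red: 375 × 1/4 = 93.75
  pink: 375 × 2/4 = 187.5
  white: 375 × 1/4 = 93.75
χ² = Σ (O − E)² / E
  red: (93 − 93.75)² / 93.75 = 0.0060
  pink: (187 − 187.5)² / 187.5 = 0.0013
  white: (95 − 93.75)² / 93.75 = 0.0167
χ² = 0.0060 + 0.0013 + 0.0167 = 0.024
Degrees of freedom = 3 − 1 = 2; critical value at α = 0.1 is 4.605.
Since 0.024 < 4.605, we fail to reject the null hypothesis — the data are consistent with the 1:2:1 ratio.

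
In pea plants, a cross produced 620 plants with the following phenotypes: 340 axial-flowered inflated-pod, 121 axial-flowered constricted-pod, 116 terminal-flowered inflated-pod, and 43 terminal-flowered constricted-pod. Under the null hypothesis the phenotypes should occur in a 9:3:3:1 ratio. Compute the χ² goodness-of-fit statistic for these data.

0.880

Under the 9:3:3:1 hypothesis (Σ ratio = 16, N = 620):
  axial-flowered inflated-pod: 620 × 9/16 = 348.75
  axial-flowered constricted-pod: 620 × 3/16 = 116.25
  terminal-flowered inflated-pod: 620 × 3/16 = 116.25
  terminal-flowered constricted-pod: 620 × 1/16 = 38.75
χ² = Σ (O − E)² / E
  axial-flowered inflated-pod: (340 − 348.75)² / 348.75 = 0.2195
  axial-flowered constricted-pod: (121 − 116.25)² / 116.25 = 0.1941
  terminal-flowered inflated-pod: (116 − 116.25)² / 116.25 = 0.0005
  terminal-flowered constricted-pod: (43 − 38.75)² / 38.75 = 0.4661
χ² = 0.2195 + 0.1941 + 0.0005 + 0.4661 = 0.8802 ≈ 0.880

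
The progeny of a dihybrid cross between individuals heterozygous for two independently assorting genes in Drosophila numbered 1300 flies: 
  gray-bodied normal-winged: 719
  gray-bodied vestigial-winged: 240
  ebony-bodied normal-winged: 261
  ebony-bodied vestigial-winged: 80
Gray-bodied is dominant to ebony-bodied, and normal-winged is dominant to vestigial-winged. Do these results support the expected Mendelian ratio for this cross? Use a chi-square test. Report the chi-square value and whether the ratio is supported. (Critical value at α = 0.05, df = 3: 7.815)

A dihybrid F₂ with independent assortment and complete dominance at both loci gives a 9:3:3:1 phenotypic ratio.
Total ratio parts = 16. Expected numbers out of 1300:
  gray-bodied normal-winged: 1300 × 9/16 = 731.25
  gray-bodied vestigial-winged: 1300 × 3/16 = 243.75
  ebony-bodied normal-winged: 1300 × 3/16 = 243.75
  ebony-bodied vestigial-winged: 1300 × 1/16 = 81.25
χ² = Σ (O − E)² / E
  gray-bodied normal-winged: (719 − 731.25)² / 731.25 = 0.2052
  gray-bodied vestigial-winged: (240 − 243.75)² / 243.75 = 0.0577
  ebony-bodied normal-winged: (261 − 243.75)² / 243.75 = 1.2208
  ebony-bodied vestigial-winged: (80 − 81.25)² / 81.25 = 0.0192
χ² = 0.2052 + 0.0577 + 1.2208 + 0.0192 = 1.5029 ≈ 1.503
Degrees of freedom = 4 − 1 = 3; critical value at α = 0.05 is 7.815.
Since 1.503 < 7.815, we fail to reject the null hypothesis — the data are consistent with the 9:3:3:1 ratio.

1.503; consistent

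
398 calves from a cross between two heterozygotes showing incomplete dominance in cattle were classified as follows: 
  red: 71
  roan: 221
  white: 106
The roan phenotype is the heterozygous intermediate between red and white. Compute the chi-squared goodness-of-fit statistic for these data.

With incomplete dominance, a heterozygote × heterozygote cross gives a 1:2:1 phenotypic ratio.
Under the 1:2:1 hypothesis (Σ ratio = 4, N = 398):
  red: 398 × 1/4 = 99.5
  roan: 398 × 2/4 = 199
  white: 398 × 1/4 = 99.5
χ² = Σ (O − E)² / E
  red: (71 − 99.5)² / 99.5 = 8.1633
  roan: (221 − 199)² / 199 = 2.4322
  white: (106 − 99.5)² / 99.5 = 0.4246
χ² = 8.1633 + 2.4322 + 0.4246 = 11.0201 ≈ 11.020

11.020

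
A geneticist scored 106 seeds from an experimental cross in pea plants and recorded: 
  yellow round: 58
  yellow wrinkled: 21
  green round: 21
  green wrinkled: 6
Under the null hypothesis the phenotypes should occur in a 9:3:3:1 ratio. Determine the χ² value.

0.231

Under the 9:3:3:1 hypothesis (Σ ratio = 16, N = 106):
  yellow round: 106 × 9/16 = 59.625
  yellow wrinkled: 106 × 3/16 = 19.875
  green round: 106 × 3/16 = 19.875
  green wrinkled: 106 × 1/16 = 6.625
χ² = Σ (O − E)² / E
  yellow round: (58 − 59.625)² / 59.625 = 0.0443
  yellow wrinkled: (21 − 19.875)² / 19.875 = 0.0637
  green round: (21 − 19.875)² / 19.875 = 0.0637
  green wrinkled: (6 − 6.625)² / 6.625 = 0.0590
χ² = 0.0443 + 0.0637 + 0.0637 + 0.0590 = 0.2307 ≈ 0.231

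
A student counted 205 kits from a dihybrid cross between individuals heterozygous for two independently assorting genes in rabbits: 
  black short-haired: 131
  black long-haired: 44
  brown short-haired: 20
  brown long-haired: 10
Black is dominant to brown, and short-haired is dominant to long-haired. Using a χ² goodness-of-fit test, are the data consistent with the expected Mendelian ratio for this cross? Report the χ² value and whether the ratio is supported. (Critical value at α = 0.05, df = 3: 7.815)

12.401; not consistent

A dihybrid F₂ with independent assortment and complete dominance at both loci gives a 9:3:3:1 phenotypic ratio.
The 9:3:3:1 ratio has 16 parts, so with N = 205 the expected counts are:
  black short-haired: 205 × 9/16 = 115.3125
  black long-haired: 205 × 3/16 = 38.4375
  brown short-haired: 205 × 3/16 = 38.4375
  brown long-haired: 205 × 1/16 = 12.8125
χ² = Σ (O − E)² / E
  black short-haired: (131 − 115.3125)² / 115.3125 = 2.1342
  black long-haired: (44 − 38.4375)² / 38.4375 = 0.8050
  brown short-haired: (20 − 38.4375)² / 38.4375 = 8.8440
  brown long-haired: (10 − 12.8125)² / 12.8125 = 0.6174
χ² = 2.1342 + 0.8050 + 8.8440 + 0.6174 = 12.4006 ≈ 12.401
Degrees of freedom = 4 − 1 = 3; critical value at α = 0.05 is 7.815.
Since 12.401 > 7.815, we reject the null hypothesis — the data do not fit the 9:3:3:1 ratio.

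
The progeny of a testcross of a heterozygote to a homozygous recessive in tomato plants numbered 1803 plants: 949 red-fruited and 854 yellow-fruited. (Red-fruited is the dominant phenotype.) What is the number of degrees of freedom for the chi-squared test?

A testcross of a heterozygote (Aa × aa) gives a 1:1 phenotypic ratio.
A goodness-of-fit test with 2 phenotype classes has df = 2 − 1 = 1.

1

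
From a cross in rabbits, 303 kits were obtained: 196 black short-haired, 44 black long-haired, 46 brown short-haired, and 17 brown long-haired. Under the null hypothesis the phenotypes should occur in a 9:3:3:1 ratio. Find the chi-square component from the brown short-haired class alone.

Under the 9:3:3:1 hypothesis (Σ ratio = 16, N = 303):
  black short-haired: 303 × 9/16 = 170.4375
  black long-haired: 303 × 3/16 = 56.8125
  brown short-haired: 303 × 3/16 = 56.8125
  brown long-haired: 303 × 1/16 = 18.9375
Contribution of brown short-haired: (46 − 56.8125)² / 56.8125 = 2.0578

2.058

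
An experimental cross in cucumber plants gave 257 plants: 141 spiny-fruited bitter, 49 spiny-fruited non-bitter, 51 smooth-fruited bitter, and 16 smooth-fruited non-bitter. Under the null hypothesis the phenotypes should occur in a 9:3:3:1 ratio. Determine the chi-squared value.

The 9:3:3:1 ratio has 16 parts, so with N = 257 the expected counts are:
  spiny-fruited bitter: 257 × 9/16 = 144.5625
  spiny-fruited non-bitter: 257 × 3/16 = 48.1875
  smooth-fruited bitter: 257 × 3/16 = 48.1875
  smooth-fruited non-bitter: 257 × 1/16 = 16.0625
χ² = Σ (O − E)² / E
  spiny-fruited bitter: (141 − 144.5625)² / 144.5625 = 0.0878
  spiny-fruited non-bitter: (49 − 48.1875)² / 48.1875 = 0.0137
  smooth-fruited bitter: (51 − 48.1875)² / 48.1875 = 0.1642
  smooth-fruited non-bitter: (16 − 16.0625)² / 16.0625 = 0.0002
χ² = 0.0878 + 0.0137 + 0.1642 + 0.0002 = 0.2659 ≈ 0.266

0.266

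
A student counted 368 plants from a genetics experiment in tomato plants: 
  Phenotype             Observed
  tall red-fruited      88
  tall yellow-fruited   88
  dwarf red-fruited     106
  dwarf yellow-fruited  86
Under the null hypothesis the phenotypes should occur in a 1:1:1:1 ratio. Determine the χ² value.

Under the 1:1:1:1 hypothesis (Σ ratio = 4, N = 368):
  tall red-fruited: 368 × 1/4 = 92
  tall yellow-fruited: 368 × 1/4 = 92
  dwarf red-fruited: 368 × 1/4 = 92
  dwarf yellow-fruited: 368 × 1/4 = 92
χ² = Σ (O − E)² / E
  tall red-fruited: (88 − 92)² / 92 = 0.1739
  tall yellow-fruited: (88 − 92)² / 92 = 0.1739
  dwarf red-fruited: (106 − 92)² / 92 = 2.1304
  dwarf yellow-fruited: (86 − 92)² / 92 = 0.3913
χ² = 0.1739 + 0.1739 + 2.1304 + 0.3913 = 2.8695 ≈ 2.870

2.870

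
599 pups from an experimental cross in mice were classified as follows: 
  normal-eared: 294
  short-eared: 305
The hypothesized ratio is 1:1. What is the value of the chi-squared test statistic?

0.202

Under the 1:1 hypothesis (Σ ratio = 2, N = 599):
  normal-eared: 599 × 1/2 = 299.5
  short-eared: 599 × 1/2 = 299.5
χ² = Σ (O − E)² / E
  normal-eared: (294 − 299.5)² / 299.5 = 0.1010
  short-eared: (305 − 299.5)² / 299.5 = 0.1010
χ² = 0.1010 + 0.1010 = 0.202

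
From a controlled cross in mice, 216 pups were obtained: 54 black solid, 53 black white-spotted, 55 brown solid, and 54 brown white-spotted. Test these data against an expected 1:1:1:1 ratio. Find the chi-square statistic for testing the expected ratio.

The 1:1:1:1 ratio has 4 parts, so with N = 216 the expected counts are:
  black solid: 216 × 1/4 = 54
  black white-spotted: 216 × 1/4 = 54
  brown solid: 216 × 1/4 = 54
  brown white-spotted: 216 × 1/4 = 54
χ² = Σ (O − E)² / E
  black solid: (54 − 54)² / 54 = 0.0000
  black white-spotted: (53 − 54)² / 54 = 0.0185
  brown solid: (55 − 54)² / 54 = 0.0185
  brown white-spotted: (54 − 54)² / 54 = 0.0000
χ² = 0.0000 + 0.0185 + 0.0185 + 0.0000 = 0.037

0.037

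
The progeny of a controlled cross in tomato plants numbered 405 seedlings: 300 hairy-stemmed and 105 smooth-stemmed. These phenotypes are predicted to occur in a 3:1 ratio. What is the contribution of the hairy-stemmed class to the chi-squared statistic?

0.046

Total ratio parts = 4. Expected numbers out of 405:
  hairy-stemmed: 405 × 3/4 = 303.75
  smooth-stemmed: 405 × 1/4 = 101.25
Contribution of hairy-stemmed: (300 − 303.75)² / 303.75 = 0.0463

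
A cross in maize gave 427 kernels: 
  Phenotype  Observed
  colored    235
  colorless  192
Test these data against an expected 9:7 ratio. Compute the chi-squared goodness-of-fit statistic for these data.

Total ratio parts = 16. Expected numbers out of 427:
  colored: 427 × 9/16 = 240.1875
  colorless: 427 × 7/16 = 186.8125
χ² = Σ (O − E)² / E
  colored: (235 − 240.1875)² / 240.1875 = 0.1120
  colorless: (192 − 186.8125)² / 186.8125 = 0.1440
χ² = 0.1120 + 0.1440 = 0.256

0.256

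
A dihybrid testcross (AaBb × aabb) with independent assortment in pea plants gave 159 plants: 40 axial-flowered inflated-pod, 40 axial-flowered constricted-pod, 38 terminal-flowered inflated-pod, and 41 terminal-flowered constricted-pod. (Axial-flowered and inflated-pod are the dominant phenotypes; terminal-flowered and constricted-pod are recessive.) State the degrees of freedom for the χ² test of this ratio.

3

A dihybrid testcross with independent assortment gives a 1:1:1:1 ratio.
A goodness-of-fit test with 4 phenotype classes has df = 4 − 1 = 3.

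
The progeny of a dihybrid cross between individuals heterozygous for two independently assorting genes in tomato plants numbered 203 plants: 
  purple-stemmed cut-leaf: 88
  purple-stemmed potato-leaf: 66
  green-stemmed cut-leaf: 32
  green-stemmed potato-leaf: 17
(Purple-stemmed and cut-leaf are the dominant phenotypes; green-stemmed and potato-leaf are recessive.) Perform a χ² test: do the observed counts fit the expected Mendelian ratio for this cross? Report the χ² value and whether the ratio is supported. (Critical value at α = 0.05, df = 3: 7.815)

28.943; not consistent

A dihybrid F₂ with independent assortment and complete dominance at both loci gives a 9:3:3:1 phenotypic ratio.
The 9:3:3:1 ratio has 16 parts, so with N = 203 the expected counts are:
  purple-stemmed cut-leaf: 203 × 9/16 = 114.1875
  purple-stemmed potato-leaf: 203 × 3/16 = 38.0625
  green-stemmed cut-leaf: 203 × 3/16 = 38.0625
  green-stemmed potato-leaf: 203 × 1/16 = 12.6875
χ² = Σ (O − E)² / E
  purple-stemmed cut-leaf: (88 − 114.1875)² / 114.1875 = 6.0058
  purple-stemmed potato-leaf: (66 − 38.0625)² / 38.0625 = 20.5058
  green-stemmed cut-leaf: (32 − 38.0625)² / 38.0625 = 0.9656
  green-stemmed potato-leaf: (17 − 12.6875)² / 12.6875 = 1.4658
χ² = 6.0058 + 20.5058 + 0.9656 + 1.4658 = 28.943
Degrees of freedom = 4 − 1 = 3; critical value at α = 0.05 is 7.815.
Since 28.943 > 7.815, we reject the null hypothesis — the data do not fit the 9:3:3:1 ratio.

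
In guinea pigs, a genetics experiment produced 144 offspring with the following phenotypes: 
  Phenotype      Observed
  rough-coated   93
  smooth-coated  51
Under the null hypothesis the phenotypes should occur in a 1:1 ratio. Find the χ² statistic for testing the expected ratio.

12.250

Under the 1:1 hypothesis (Σ ratio = 2, N = 144):
  rough-coated: 144 × 1/2 = 72
  smooth-coated: 144 × 1/2 = 72
χ² = Σ (O − E)² / E
  rough-coated: (93 − 72)² / 72 = 6.1250
  smooth-coated: (51 − 72)² / 72 = 6.1250
χ² = 6.1250 + 6.1250 = 12.250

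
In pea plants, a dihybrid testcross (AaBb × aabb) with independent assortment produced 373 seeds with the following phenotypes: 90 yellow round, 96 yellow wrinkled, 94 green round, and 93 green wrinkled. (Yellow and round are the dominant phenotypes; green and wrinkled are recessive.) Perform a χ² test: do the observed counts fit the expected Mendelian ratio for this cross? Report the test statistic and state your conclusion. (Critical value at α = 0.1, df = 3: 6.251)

A dihybrid testcross with independent assortment gives a 1:1:1:1 ratio.
The 1:1:1:1 ratio has 4 parts, so with N = 373 the expected counts are:
  yellow round: 373 × 1/4 = 93.25
  yellow wrinkled: 373 × 1/4 = 93.25
  green round: 373 × 1/4 = 93.25
  green wrinkled: 373 × 1/4 = 93.25
χ² = Σ (O − E)² / E
  yellow round: (90 − 93.25)² / 93.25 = 0.1133
  yellow wrinkled: (96 − 93.25)² / 93.25 = 0.0811
  green round: (94 − 93.25)² / 93.25 = 0.0060
  green wrinkled: (93 − 93.25)² / 93.25 = 0.0007
χ² = 0.1133 + 0.0811 + 0.0060 + 0.0007 = 0.2011 ≈ 0.201
Degrees of freedom = 4 − 1 = 3; critical value at α = 0.1 is 6.251.
Since 0.201 < 6.251, we fail to reject the null hypothesis — the data are consistent with the 1:1:1:1 ratio.

0.201; consistent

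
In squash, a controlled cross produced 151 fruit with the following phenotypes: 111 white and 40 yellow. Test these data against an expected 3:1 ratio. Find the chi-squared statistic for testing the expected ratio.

Expected counts for N = 151 under a 3:1 ratio (total parts = 4):
  white: 151 × 3/4 = 113.25
  yellow: 151 × 1/4 = 37.75
χ² = Σ (O − E)² / E
  white: (111 − 113.25)² / 113.25 = 0.0447
  yellow: (40 − 37.75)² / 37.75 = 0.1341
χ² = 0.0447 + 0.1341 = 0.1788 ≈ 0.179

0.179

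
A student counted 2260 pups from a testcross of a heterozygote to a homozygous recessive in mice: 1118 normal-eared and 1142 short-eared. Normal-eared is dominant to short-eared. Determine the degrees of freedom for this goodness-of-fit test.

1

A testcross of a heterozygote (Aa × aa) gives a 1:1 phenotypic ratio.
A goodness-of-fit test with 2 phenotype classes has df = 2 − 1 = 1.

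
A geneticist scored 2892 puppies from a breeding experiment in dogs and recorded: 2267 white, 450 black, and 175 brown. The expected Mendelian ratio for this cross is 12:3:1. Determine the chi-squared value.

Under the 12:3:1 hypothesis (Σ ratio = 16, N = 2892):
  white: 2892 × 12/16 = 2169
  black: 2892 × 3/16 = 542.25
  brown: 2892 × 1/16 = 180.75
χ² = Σ (O − E)² / E
  white: (2267 − 2169)² / 2169 = 4.4278
  black: (450 − 542.25)² / 542.25 = 15.6940
  brown: (175 − 180.75)² / 180.75 = 0.1829
χ² = 4.4278 + 15.6940 + 0.1829 = 20.3047 ≈ 20.305

20.305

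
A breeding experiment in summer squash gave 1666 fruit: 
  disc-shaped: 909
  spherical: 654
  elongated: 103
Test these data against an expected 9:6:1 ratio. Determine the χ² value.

Under the 9:6:1 hypothesis (Σ ratio = 16, N = 1666):
  disc-shaped: 1666 × 9/16 = 937.125
  spherical: 1666 × 6/16 = 624.75
  elongated: 1666 × 1/16 = 104.125
χ² = Σ (O − E)² / E
  disc-shaped: (909 − 937.125)² / 937.125 = 0.8441
  spherical: (654 − 624.75)² / 624.75 = 1.3694
  elongated: (103 − 104.125)² / 104.125 = 0.0122
χ² = 0.8441 + 1.3694 + 0.0122 = 2.2257 ≈ 2.226

2.226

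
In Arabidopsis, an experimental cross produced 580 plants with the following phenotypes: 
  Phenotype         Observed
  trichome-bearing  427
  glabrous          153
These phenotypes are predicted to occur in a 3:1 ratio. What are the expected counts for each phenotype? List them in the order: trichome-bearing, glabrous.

435, 145

The 3:1 ratio has 4 parts, so with N = 580 the expected counts are:
  trichome-bearing: 580 × 3/4 = 435
  glabrous: 580 × 1/4 = 145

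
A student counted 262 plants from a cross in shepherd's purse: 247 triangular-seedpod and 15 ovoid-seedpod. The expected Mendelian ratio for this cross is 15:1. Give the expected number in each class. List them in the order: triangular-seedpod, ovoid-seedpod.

Total ratio parts = 16. Expected numbers out of 262:
  triangular-seedpod: 262 × 15/16 = 245.625
  ovoid-seedpod: 262 × 1/16 = 16.375

245.625, 16.375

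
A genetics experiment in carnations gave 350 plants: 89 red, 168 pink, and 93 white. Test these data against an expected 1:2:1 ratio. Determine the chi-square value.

0.651

Total ratio parts = 4. Expected numbers out of 350:
  red: 350 × 1/4 = 87.5
  pink: 350 × 2/4 = 175
  white: 350 × 1/4 = 87.5
χ² = Σ (O − E)² / E
  red: (89 − 87.5)² / 87.5 = 0.0257
  pink: (168 − 175)² / 175 = 0.2800
  white: (93 − 87.5)² / 87.5 = 0.3457
χ² = 0.0257 + 0.2800 + 0.3457 = 0.6514 ≈ 0.651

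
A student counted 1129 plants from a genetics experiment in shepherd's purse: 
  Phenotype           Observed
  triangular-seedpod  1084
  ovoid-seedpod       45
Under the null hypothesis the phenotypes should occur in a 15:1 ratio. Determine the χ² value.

9.878

Expected counts for N = 1129 under a 15:1 ratio (total parts = 16):
  triangular-seedpod: 1129 × 15/16 = 1058.4375
  ovoid-seedpod: 1129 × 1/16 = 70.5625
χ² = Σ (O − E)² / E
  triangular-seedpod: (1084 − 1058.4375)² / 1058.4375 = 0.6174
  ovoid-seedpod: (45 − 70.5625)² / 70.5625 = 9.2605
χ² = 0.6174 + 9.2605 = 9.8779 ≈ 9.878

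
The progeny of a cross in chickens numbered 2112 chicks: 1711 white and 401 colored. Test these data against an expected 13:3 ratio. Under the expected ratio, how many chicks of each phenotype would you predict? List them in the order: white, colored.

The 13:3 ratio has 16 parts, so with N = 2112 the expected counts are:
  white: 2112 × 13/16 = 1716
  colored: 2112 × 3/16 = 396

1716, 396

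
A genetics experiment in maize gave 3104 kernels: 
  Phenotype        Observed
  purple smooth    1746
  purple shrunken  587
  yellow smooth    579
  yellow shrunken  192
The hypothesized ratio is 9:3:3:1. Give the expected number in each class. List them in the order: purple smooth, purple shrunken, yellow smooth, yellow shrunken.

The 9:3:3:1 ratio has 16 parts, so with N = 3104 the expected counts are:
  purple smooth: 3104 × 9/16 = 1746
  purple shrunken: 3104 × 3/16 = 582
  yellow smooth: 3104 × 3/16 = 582
  yellow shrunken: 3104 × 1/16 = 194

1746, 582, 582, 194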